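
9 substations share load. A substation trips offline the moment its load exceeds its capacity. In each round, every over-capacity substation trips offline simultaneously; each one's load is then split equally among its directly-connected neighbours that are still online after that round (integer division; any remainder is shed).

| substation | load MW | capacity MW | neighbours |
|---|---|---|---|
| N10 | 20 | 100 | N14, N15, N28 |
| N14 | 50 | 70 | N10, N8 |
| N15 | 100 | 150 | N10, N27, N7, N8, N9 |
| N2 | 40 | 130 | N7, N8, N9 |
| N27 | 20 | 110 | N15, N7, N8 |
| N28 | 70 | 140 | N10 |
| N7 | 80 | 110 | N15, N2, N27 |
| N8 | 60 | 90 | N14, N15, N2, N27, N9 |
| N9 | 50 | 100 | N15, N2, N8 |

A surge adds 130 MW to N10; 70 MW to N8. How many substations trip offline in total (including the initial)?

8

Round 1 — N10 at 150 > 100; N8 at 130 > 90. N10, N8 trip offline.
  N10 sheds 150 MW to N14, N15, N28: 50 each.
    N14: 50+50 = 100 > 70
    N15: 100+50 = 150 ≤ 150
    N28: 70+50 = 120 ≤ 140
  N8 sheds 130 MW to N14, N15, N2, N27, N9: 26 each.
    N14: 100+26 = 126 > 70
    N15: 150+26 = 176 > 150
    N2: 40+26 = 66 ≤ 130
    N27: 20+26 = 46 ≤ 110
    N9: 50+26 = 76 ≤ 100
Round 2 — N14, N15 trip offline.
  N14 sheds 126 MW: no online neighbours, lost.
  N15 sheds 176 MW to N27, N7, N9: 58 each (2 lost).
    N27: 46+58 = 104 ≤ 110
    N7: 80+58 = 138 > 110
    N9: 76+58 = 134 > 100
Round 3 — N7, N9 trip offline.
  N7 sheds 138 MW to N2, N27: 69 each.
    N2: 66+69 = 135 > 130
    N27: 104+69 = 173 > 110
  N9 sheds 134 MW to N2: 134 each.
    N2: 135+134 = 269 > 130
Round 4 — N2, N27 trip offline.
  N2 sheds 269 MW: no online neighbours, lost.
  N27 sheds 173 MW: no online neighbours, lost.
No further trips.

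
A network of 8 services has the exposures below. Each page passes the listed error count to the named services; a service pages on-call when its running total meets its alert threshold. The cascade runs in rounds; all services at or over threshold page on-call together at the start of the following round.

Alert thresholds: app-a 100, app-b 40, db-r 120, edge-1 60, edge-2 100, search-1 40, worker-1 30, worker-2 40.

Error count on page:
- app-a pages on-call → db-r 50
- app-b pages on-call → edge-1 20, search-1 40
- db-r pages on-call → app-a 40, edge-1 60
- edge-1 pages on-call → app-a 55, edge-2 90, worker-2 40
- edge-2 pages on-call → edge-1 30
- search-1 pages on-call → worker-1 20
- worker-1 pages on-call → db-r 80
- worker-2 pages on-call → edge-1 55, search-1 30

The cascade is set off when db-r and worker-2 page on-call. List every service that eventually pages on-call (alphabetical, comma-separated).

db-r, edge-1, worker-2

Round 1 — db-r, worker-2 page on-call (initial).
  app-a: +40 → 40 < 100
  edge-1: +60+55 → 115 ≥ 60
  search-1: +30 → 30 < 40
Round 2 — edge-1 pages on-call.
  app-a: +55 → 95 < 100
  edge-2: +90 → 90 < 100
No further pages.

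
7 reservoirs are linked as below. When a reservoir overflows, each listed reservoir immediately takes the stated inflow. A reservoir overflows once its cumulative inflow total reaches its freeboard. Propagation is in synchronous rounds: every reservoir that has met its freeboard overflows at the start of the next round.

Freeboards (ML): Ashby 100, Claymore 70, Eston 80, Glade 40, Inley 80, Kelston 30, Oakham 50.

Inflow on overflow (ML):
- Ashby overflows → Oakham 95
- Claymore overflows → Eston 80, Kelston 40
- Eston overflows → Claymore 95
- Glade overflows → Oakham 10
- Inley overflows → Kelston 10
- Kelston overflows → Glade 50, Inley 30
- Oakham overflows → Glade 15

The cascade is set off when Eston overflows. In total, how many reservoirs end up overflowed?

4

Round 1 — Eston overflows (initial).
  Claymore: +95 → 95 ≥ 70
Round 2 — Claymore overflows.
  Kelston: +40 → 40 ≥ 30
Round 3 — Kelston overflows.
  Glade: +50 → 50 ≥ 40
  Inley: +30 → 30 < 80
Round 4 — Glade overflows.
  Oakham: +10 → 10 < 50
No further overflows.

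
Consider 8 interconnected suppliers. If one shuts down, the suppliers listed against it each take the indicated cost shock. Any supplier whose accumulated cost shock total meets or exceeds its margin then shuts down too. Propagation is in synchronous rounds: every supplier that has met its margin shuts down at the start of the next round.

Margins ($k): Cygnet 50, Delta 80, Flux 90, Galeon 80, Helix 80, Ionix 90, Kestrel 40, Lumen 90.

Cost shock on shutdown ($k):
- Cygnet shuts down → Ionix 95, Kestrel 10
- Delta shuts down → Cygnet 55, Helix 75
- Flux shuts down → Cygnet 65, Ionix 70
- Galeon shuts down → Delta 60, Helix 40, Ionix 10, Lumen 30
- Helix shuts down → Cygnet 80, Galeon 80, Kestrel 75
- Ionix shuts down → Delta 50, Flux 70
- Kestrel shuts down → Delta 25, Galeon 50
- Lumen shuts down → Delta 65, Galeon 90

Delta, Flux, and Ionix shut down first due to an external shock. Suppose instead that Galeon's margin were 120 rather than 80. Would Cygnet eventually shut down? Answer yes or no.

yes

With Galeon's margin at 120:
Round 1 — Delta, Flux, Ionix shut down (initial).
  Cygnet: +55+65 → 120 ≥ 50
  Helix: +75 → 75 < 80
Round 2 — Cygnet shuts down.
  Kestrel: +10 → 10 < 40
No further shutdowns.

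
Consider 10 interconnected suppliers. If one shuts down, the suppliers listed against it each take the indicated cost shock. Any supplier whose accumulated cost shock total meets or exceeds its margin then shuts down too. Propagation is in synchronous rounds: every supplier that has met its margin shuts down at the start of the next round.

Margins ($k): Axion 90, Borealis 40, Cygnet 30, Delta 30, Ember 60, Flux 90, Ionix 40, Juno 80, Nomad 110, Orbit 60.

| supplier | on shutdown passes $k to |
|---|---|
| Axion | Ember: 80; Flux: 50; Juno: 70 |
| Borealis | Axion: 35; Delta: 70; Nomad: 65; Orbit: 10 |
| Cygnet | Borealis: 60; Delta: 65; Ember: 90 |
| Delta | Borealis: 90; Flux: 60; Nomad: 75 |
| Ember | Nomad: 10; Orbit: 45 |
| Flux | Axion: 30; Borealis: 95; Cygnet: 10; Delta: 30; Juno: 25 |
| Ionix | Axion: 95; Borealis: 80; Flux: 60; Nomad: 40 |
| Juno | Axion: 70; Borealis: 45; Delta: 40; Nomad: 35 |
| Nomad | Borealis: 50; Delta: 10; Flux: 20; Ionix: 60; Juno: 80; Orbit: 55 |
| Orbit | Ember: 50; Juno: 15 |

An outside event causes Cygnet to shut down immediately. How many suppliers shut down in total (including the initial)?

Round 1 — Cygnet shuts down (initial).
  Borealis: +60 → 60 ≥ 40
  Delta: +65 → 65 ≥ 30
  Ember: +90 → 90 ≥ 60
Round 2 — Borealis, Delta, Ember shut down.
  Axion: +35 → 35 < 90
  Flux: +60 → 60 < 90
  Nomad: +65+75+10 → 150 ≥ 110
  Orbit: +10+45 → 55 < 60
Round 3 — Nomad shuts down.
  Flux: +20 → 80 < 90
  Ionix: +60 → 60 ≥ 40
  Juno: +80 → 80 ≥ 80
  Orbit: +55 → 110 ≥ 60
Round 4 — Ionix, Juno, Orbit shut down.
  Axion: +95+70 → 200 ≥ 90
  Flux: +60 → 140 ≥ 90
Round 5 — Axion, Flux shut down.
No further shutdowns.

10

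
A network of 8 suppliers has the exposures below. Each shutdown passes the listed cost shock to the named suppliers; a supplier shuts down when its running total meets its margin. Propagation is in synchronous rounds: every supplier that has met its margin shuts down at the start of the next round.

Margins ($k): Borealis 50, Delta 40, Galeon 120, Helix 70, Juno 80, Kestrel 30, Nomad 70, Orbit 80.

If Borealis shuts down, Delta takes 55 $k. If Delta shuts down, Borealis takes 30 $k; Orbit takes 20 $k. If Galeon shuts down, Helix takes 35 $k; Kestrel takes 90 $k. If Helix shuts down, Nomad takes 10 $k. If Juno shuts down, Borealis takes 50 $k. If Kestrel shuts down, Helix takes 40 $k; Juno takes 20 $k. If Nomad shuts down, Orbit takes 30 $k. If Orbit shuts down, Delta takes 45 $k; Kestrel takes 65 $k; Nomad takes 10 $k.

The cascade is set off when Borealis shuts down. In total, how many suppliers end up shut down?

2

Round 1 — Borealis shuts down (initial).
  Delta: +55 → 55 ≥ 40
Round 2 — Delta shuts down.
  Orbit: +20 → 20 < 80
No further shutdowns.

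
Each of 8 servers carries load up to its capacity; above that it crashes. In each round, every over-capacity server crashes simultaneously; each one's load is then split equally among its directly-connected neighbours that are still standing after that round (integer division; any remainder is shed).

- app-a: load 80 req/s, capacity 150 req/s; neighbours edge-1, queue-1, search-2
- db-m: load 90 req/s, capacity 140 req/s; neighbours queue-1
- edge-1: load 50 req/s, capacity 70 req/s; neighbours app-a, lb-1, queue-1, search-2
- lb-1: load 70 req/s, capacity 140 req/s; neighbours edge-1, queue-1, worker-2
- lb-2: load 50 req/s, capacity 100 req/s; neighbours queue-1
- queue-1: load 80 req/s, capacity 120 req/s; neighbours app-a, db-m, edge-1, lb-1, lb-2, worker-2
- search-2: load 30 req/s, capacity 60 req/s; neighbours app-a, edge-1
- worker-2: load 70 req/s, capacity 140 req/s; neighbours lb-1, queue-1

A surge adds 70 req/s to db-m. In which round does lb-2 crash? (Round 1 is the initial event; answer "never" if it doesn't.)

Round 1 — db-m at 160 > 140. db-m crashes.
  db-m sheds 160 req/s to queue-1: 160 each.
    queue-1: 80+160 = 240 > 120
Round 2 — queue-1 crashes.
  queue-1 sheds 240 req/s to app-a, edge-1, lb-1, lb-2, worker-2: 48 each.
    app-a: 80+48 = 128 ≤ 150
    edge-1: 50+48 = 98 > 70
    lb-1: 70+48 = 118 ≤ 140
    lb-2: 50+48 = 98 ≤ 100
    worker-2: 70+48 = 118 ≤ 140
Round 3 — edge-1 crashes.
  edge-1 sheds 98 req/s to app-a, lb-1, search-2: 32 each (2 lost).
    app-a: 128+32 = 160 > 150
    lb-1: 118+32 = 150 > 140
    search-2: 30+32 = 62 > 60
Round 4 — app-a, lb-1, search-2 crash.
  app-a sheds 160 req/s: no online neighbours, lost.
  lb-1 sheds 150 req/s to worker-2: 150 each.
    worker-2: 118+150 = 268 > 140
  search-2 sheds 62 req/s: no online neighbours, lost.
Round 5 — worker-2 crashes.
  worker-2 sheds 268 req/s: no online neighbours, lost.
No further crashes.

never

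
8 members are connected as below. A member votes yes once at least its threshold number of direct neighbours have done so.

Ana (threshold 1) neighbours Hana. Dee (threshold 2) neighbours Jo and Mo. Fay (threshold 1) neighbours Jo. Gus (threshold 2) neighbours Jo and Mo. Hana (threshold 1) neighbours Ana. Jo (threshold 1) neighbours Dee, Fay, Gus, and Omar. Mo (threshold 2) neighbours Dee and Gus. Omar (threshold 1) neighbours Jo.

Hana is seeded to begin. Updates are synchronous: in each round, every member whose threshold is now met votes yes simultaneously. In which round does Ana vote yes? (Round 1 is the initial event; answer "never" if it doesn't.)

Round 1 — Hana votes yes (initial).
Round 2 — checking thresholds:
  Ana: 1 of 1 neighbours ≥ 1, votes yes.
Round 3 — no new yes votes; cascade stops.

2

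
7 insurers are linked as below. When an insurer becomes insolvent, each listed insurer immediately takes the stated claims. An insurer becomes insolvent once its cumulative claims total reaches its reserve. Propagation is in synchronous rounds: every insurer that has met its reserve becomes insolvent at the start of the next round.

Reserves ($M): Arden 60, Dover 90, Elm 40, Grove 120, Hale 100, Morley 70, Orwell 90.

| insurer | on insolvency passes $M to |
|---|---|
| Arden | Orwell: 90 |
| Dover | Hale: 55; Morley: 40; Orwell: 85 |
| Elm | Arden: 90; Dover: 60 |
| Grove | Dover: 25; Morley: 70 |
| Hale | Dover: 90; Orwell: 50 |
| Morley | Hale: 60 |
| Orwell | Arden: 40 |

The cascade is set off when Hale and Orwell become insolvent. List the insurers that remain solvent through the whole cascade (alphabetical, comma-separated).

Round 1 — Hale, Orwell become insolvent (initial).
  Arden: +40 → 40 < 60
  Dover: +90 → 90 ≥ 90
Round 2 — Dover becomes insolvent.
  Morley: +40 → 40 < 70
No further insolvencies.

Arden, Elm, Grove, Morley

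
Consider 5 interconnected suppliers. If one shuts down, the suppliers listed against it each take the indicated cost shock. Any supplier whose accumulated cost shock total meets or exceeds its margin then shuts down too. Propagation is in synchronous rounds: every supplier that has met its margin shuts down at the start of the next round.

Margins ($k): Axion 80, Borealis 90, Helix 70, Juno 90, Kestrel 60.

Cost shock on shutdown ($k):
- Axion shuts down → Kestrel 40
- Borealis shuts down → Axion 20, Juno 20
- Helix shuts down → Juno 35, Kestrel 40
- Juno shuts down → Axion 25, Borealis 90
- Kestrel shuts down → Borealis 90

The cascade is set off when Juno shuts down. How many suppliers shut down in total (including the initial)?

Round 1 — Juno shuts down (initial).
  Axion: +25 → 25 < 80
  Borealis: +90 → 90 ≥ 90
Round 2 — Borealis shuts down.
  Axion: +20 → 45 < 80
No further shutdowns.

2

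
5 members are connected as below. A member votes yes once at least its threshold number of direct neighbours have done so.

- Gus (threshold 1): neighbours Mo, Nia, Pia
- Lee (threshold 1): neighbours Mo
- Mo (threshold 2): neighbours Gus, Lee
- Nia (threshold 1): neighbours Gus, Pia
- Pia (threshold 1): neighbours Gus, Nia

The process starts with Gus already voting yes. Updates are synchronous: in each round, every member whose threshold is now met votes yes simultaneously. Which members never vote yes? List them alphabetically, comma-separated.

Round 1 — Gus votes yes (initial).
Round 2 — checking thresholds:
  Mo: 1 of 2 neighbours < 2, below threshold.
  Nia: 1 of 2 neighbours ≥ 1, votes yes.
  Pia: 1 of 2 neighbours ≥ 1, votes yes.
Round 3 — no new yes votes; cascade stops.

Lee, Mo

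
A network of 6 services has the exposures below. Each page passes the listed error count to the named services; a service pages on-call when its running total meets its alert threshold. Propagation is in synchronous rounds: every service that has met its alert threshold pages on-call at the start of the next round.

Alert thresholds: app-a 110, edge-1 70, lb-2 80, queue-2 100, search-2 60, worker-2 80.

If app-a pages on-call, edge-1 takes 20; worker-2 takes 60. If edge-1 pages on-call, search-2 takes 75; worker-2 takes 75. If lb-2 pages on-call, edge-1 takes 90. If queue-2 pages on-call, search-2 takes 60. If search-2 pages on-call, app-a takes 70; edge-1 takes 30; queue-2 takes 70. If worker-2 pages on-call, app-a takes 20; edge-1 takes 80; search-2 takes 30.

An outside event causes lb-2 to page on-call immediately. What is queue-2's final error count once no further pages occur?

70

Round 1 — lb-2 pages on-call (initial).
  edge-1: +90 → 90 ≥ 70
Round 2 — edge-1 pages on-call.
  search-2: +75 → 75 ≥ 60
  worker-2: +75 → 75 < 80
Round 3 — search-2 pages on-call.
  app-a: +70 → 70 < 110
  queue-2: +70 → 70 < 100
No further pages.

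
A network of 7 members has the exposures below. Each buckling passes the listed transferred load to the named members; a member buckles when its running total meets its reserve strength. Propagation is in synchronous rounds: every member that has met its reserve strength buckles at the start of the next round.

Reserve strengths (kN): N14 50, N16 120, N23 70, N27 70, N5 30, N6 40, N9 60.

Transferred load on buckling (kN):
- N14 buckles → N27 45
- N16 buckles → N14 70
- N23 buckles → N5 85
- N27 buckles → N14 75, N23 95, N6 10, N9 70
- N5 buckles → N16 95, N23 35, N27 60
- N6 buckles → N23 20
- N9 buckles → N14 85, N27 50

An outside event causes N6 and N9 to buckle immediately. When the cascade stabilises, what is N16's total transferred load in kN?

95

Round 1 — N6, N9 buckle (initial).
  N14: +85 → 85 ≥ 50
  N23: +20 → 20 < 70
  N27: +50 → 50 < 70
Round 2 — N14 buckles.
  N27: +45 → 95 ≥ 70
Round 3 — N27 buckles.
  N23: +95 → 115 ≥ 70
Round 4 — N23 buckles.
  N5: +85 → 85 ≥ 30
Round 5 — N5 buckles.
  N16: +95 → 95 < 120
No further bucklings.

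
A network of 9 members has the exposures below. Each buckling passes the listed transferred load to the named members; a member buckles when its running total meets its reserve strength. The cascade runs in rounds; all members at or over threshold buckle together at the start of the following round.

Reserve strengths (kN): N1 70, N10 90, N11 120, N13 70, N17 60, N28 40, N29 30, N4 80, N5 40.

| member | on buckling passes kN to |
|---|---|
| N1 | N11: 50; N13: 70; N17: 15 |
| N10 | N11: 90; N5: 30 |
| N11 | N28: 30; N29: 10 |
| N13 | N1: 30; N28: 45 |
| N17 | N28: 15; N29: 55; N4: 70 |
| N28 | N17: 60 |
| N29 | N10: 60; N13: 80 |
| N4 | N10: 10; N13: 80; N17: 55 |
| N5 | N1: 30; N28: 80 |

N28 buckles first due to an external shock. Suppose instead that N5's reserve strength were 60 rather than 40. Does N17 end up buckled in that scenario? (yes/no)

yes

With N5's reserve strength at 60:
Round 1 — N28 buckles (initial).
  N17: +60 → 60 ≥ 60
Round 2 — N17 buckles.
  N29: +55 → 55 ≥ 30
  N4: +70 → 70 < 80
Round 3 — N29 buckles.
  N10: +60 → 60 < 90
  N13: +80 → 80 ≥ 70
Round 4 — N13 buckles.
  N1: +30 → 30 < 70
No further bucklings.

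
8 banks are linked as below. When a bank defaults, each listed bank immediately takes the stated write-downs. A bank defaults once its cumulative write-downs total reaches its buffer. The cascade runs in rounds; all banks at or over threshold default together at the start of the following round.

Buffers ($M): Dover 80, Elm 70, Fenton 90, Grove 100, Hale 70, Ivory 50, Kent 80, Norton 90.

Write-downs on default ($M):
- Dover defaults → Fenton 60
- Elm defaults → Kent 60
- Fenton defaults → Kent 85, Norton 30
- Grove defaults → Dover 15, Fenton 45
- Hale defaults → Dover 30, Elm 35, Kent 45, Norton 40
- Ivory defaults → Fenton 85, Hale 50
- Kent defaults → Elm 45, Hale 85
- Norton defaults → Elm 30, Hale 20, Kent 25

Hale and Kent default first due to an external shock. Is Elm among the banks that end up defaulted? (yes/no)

Round 1 — Hale, Kent default (initial).
  Dover: +30 → 30 < 80
  Elm: +35+45 → 80 ≥ 70
  Norton: +40 → 40 < 90
Round 2 — Elm defaults.
No further defaults.

yes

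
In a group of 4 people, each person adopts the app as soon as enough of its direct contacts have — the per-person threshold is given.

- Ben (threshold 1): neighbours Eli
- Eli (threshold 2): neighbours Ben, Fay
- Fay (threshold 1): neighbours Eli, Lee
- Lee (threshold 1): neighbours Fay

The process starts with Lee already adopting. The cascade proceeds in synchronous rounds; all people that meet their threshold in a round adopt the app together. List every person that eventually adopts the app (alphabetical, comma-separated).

Fay, Lee

Round 1 — Lee adopts the app (initial).
Round 2 — checking thresholds:
  Fay: 1 of 2 neighbours ≥ 1, adopts the app.
Round 3 — no new adoptions; cascade stops.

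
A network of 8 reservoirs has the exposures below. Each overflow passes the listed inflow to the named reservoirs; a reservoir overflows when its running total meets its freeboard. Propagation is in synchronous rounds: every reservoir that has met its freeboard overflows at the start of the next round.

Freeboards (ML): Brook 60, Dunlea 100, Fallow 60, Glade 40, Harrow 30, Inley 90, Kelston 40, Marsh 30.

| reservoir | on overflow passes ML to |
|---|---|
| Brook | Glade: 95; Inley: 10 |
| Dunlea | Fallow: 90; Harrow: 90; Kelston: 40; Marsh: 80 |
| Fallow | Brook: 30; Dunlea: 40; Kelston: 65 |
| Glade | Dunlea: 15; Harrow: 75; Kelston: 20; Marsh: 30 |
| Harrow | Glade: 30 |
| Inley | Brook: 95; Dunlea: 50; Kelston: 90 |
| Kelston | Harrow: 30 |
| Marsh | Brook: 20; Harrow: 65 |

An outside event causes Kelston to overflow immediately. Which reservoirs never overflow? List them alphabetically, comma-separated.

Round 1 — Kelston overflows (initial).
  Harrow: +30 → 30 ≥ 30
Round 2 — Harrow overflows.
  Glade: +30 → 30 < 40
No further overflows.

Brook, Dunlea, Fallow, Glade, Inley, Marsh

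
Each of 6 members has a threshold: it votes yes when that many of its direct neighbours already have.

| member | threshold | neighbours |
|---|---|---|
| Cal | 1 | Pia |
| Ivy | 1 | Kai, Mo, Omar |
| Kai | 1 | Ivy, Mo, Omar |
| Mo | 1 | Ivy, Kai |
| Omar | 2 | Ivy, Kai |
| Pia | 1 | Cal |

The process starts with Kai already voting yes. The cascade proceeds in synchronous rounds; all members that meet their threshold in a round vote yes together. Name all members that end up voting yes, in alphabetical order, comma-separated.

Round 1 — Kai votes yes (initial).
Round 2 — checking thresholds:
  Ivy: 1 of 3 neighbours ≥ 1, votes yes.
  Mo: 1 of 2 neighbours ≥ 1, votes yes.
  Omar: 1 of 2 neighbours < 2, not yet.
Round 3 — checking thresholds:
  Omar: 2 of 2 neighbours ≥ 2, votes yes.
Round 4 — no new yes votes; cascade stops.

Ivy, Kai, Mo, Omar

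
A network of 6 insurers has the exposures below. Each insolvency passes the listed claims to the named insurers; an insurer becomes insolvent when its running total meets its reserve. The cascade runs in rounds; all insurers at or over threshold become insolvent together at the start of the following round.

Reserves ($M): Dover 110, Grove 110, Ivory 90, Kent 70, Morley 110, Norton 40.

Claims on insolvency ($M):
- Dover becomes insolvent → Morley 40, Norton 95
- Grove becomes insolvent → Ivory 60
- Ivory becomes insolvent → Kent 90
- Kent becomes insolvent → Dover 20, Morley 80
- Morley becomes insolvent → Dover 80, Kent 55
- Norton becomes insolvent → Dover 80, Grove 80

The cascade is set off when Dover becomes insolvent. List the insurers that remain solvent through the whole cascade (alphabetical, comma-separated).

Round 1 — Dover becomes insolvent (initial).
  Morley: +40 → 40 < 110
  Norton: +95 → 95 ≥ 40
Round 2 — Norton becomes insolvent.
  Grove: +80 → 80 < 110
No further insolvencies.

Grove, Ivory, Kent, Morley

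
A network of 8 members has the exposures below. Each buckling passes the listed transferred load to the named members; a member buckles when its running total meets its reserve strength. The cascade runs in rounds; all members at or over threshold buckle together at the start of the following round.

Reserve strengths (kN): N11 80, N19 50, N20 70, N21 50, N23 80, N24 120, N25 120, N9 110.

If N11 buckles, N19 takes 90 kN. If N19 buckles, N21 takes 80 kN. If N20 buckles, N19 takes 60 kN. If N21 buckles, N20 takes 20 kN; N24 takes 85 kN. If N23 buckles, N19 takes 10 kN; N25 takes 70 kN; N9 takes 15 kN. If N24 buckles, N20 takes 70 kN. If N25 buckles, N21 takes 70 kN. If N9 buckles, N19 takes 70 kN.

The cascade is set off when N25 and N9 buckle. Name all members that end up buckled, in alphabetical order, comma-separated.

Round 1 — N25, N9 buckle (initial).
  N19: +70 → 70 ≥ 50
  N21: +70 → 70 ≥ 50
Round 2 — N19, N21 buckle.
  N20: +20 → 20 < 70
  N24: +85 → 85 < 120
No further bucklings.

N19, N21, N25, N9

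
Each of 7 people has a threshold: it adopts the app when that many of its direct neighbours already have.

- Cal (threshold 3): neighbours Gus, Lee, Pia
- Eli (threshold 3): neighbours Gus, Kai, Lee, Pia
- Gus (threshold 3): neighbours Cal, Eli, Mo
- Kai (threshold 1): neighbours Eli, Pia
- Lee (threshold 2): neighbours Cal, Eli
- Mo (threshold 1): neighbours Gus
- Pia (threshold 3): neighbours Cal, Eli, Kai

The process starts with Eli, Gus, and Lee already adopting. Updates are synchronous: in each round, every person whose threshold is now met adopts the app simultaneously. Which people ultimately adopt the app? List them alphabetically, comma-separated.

Round 1 — Eli, Gus, Lee adopt the app (initial).
Round 2 — checking thresholds:
  Cal: 2 of 3 neighbours < 3, below threshold.
  Kai: 1 of 2 neighbours ≥ 1, adopts the app.
  Mo: 1 of 1 neighbours ≥ 1, adopts the app.
  Pia: 1 of 3 neighbours < 3, below threshold.
Round 3 — no new adoptions; cascade stops.

Eli, Gus, Kai, Lee, Mo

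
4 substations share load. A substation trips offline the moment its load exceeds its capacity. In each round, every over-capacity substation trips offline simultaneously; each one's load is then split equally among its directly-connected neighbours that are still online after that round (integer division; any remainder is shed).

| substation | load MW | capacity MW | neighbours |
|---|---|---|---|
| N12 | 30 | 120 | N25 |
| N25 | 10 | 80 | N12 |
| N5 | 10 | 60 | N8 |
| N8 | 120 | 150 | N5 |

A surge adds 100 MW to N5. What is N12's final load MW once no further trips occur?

Round 1 — N5 at 110 > 60. N5 trips offline.
  N5 sheds 110 MW to N8: 110 each.
    N8: 120+110 = 230 > 150
Round 2 — N8 trips offline.
  N8 sheds 230 MW: no online neighbours, lost.
No further trips.

30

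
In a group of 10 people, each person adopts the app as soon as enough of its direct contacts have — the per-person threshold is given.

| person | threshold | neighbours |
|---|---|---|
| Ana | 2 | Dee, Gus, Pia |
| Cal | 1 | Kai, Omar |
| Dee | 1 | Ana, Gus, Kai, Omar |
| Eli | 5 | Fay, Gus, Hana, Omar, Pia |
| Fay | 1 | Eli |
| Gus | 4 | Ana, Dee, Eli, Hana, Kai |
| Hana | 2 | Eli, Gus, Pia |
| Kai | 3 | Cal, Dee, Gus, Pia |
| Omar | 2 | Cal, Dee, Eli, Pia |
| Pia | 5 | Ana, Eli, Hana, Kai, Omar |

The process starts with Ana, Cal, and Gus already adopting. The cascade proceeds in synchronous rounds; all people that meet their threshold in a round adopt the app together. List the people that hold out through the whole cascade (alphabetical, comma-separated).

Eli, Fay, Hana, Pia

Round 1 — Ana, Cal, Gus adopt the app (initial).
Round 2 — checking thresholds:
  Dee: 2 of 4 neighbours ≥ 1, adopts the app.
  Eli: 1 of 5 neighbours < 5, below threshold.
  Hana: 1 of 3 neighbours < 2, below threshold.
  Kai: 2 of 4 neighbours < 3, below threshold.
  Omar: 1 of 4 neighbours < 2, below threshold.
  Pia: 1 of 5 neighbours < 5, below threshold.
Round 3 — checking thresholds:
  Eli: 1 of 5 neighbours < 5, below threshold.
  Hana: 1 of 3 neighbours < 2, below threshold.
  Kai: 3 of 4 neighbours ≥ 3, adopts the app.
  Omar: 2 of 4 neighbours ≥ 2, adopts the app.
  Pia: 1 of 5 neighbours < 5, below threshold.
Round 4 — no new adoptions; cascade stops.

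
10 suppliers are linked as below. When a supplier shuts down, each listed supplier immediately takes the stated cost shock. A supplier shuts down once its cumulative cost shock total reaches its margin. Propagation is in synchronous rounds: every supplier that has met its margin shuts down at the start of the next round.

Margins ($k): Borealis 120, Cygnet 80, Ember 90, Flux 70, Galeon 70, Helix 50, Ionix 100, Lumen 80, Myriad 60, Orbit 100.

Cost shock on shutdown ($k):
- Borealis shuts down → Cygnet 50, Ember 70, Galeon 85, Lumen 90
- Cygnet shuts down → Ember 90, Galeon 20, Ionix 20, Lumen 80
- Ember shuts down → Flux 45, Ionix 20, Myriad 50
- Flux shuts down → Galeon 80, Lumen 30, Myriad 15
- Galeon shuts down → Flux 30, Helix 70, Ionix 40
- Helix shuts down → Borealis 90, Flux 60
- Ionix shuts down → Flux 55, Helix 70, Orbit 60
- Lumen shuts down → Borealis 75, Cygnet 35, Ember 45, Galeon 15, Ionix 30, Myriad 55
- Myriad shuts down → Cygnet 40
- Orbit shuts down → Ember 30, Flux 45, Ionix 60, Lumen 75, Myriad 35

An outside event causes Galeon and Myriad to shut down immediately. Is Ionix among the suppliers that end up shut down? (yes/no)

no

Round 1 — Galeon, Myriad shut down (initial).
  Cygnet: +40 → 40 < 80
  Flux: +30 → 30 < 70
  Helix: +70 → 70 ≥ 50
  Ionix: +40 → 40 < 100
Round 2 — Helix shuts down.
  Borealis: +90 → 90 < 120
  Flux: +60 → 90 ≥ 70
Round 3 — Flux shuts down.
  Lumen: +30 → 30 < 80
No further shutdowns.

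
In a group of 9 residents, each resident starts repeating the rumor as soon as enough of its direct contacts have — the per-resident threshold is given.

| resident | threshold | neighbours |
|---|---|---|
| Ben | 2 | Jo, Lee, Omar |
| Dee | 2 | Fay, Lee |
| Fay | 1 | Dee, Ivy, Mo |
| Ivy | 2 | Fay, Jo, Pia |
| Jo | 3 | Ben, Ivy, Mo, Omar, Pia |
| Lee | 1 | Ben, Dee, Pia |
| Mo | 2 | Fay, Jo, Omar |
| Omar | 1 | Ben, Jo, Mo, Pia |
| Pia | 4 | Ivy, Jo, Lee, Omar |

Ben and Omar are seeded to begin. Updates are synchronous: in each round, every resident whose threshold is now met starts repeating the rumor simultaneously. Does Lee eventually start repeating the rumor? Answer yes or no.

Round 1 — Ben, Omar start repeating the rumor (initial).
Round 2 — checking thresholds:
  Jo: 2 of 5 neighbours < 3, not yet.
  Lee: 1 of 3 neighbours ≥ 1, starts repeating the rumor.
  Mo: 1 of 3 neighbours < 2, not yet.
  Pia: 1 of 4 neighbours < 4, not yet.
Round 3 — no new spreads; cascade stops.

yes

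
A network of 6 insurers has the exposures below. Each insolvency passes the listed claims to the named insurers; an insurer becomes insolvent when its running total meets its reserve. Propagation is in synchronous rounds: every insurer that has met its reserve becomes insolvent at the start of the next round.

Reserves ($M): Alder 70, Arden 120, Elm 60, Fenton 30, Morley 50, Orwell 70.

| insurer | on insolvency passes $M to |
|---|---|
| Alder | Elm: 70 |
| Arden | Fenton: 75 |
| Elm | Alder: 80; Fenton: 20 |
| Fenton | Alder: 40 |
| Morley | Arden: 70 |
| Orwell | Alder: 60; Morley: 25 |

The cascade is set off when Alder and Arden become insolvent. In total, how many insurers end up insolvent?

Round 1 — Alder, Arden become insolvent (initial).
  Elm: +70 → 70 ≥ 60
  Fenton: +75 → 75 ≥ 30
Round 2 — Elm, Fenton become insolvent.
No further insolvencies.

4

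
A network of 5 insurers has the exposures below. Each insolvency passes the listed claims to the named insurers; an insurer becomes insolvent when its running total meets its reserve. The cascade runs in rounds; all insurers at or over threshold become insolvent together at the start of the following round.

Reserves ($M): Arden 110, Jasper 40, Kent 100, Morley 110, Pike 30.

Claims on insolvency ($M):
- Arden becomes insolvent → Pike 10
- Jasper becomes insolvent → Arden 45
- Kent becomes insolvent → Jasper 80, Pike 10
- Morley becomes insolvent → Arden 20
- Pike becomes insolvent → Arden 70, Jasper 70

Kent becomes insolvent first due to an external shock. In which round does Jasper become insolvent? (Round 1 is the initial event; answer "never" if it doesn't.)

2

Round 1 — Kent becomes insolvent (initial).
  Jasper: +80 → 80 ≥ 40
  Pike: +10 → 10 < 30
Round 2 — Jasper becomes insolvent.
  Arden: +45 → 45 < 110
No further insolvencies.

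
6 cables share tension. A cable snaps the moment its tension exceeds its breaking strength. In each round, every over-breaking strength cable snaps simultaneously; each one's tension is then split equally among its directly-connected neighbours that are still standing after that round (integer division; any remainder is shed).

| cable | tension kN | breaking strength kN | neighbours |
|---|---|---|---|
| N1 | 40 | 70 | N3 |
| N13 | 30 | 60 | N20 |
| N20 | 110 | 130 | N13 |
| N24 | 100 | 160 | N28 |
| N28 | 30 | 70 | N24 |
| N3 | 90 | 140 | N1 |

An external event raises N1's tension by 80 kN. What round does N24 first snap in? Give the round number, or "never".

never

Round 1 — N1 at 120 > 70. N1 snaps.
  N1 sheds 120 kN to N3: 120 each.
    N3: 90+120 = 210 > 140
Round 2 — N3 snaps.
  N3 sheds 210 kN: no online neighbours, lost.
No further breaks.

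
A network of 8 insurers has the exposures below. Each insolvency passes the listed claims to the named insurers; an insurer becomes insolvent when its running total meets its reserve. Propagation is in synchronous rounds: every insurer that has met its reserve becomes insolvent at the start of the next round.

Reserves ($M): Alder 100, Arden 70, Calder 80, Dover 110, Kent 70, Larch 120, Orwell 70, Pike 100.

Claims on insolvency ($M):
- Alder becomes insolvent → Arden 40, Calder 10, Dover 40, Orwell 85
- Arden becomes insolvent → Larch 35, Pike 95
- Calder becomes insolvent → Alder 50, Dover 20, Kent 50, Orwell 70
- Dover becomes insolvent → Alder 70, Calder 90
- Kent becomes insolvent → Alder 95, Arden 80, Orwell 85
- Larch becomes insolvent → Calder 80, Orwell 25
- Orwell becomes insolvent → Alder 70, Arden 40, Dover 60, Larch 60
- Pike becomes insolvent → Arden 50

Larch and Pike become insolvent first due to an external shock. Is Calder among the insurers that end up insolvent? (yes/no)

yes

Round 1 — Larch, Pike become insolvent (initial).
  Arden: +50 → 50 < 70
  Calder: +80 → 80 ≥ 80
  Orwell: +25 → 25 < 70
Round 2 — Calder becomes insolvent.
  Alder: +50 → 50 < 100
  Dover: +20 → 20 < 110
  Kent: +50 → 50 < 70
  Orwell: +70 → 95 ≥ 70
Round 3 — Orwell becomes insolvent.
  Alder: +70 → 120 ≥ 100
  Arden: +40 → 90 ≥ 70
  Dover: +60 → 80 < 110
Round 4 — Alder, Arden become insolvent.
  Dover: +40 → 120 ≥ 110
Round 5 — Dover becomes insolvent.
No further insolvencies.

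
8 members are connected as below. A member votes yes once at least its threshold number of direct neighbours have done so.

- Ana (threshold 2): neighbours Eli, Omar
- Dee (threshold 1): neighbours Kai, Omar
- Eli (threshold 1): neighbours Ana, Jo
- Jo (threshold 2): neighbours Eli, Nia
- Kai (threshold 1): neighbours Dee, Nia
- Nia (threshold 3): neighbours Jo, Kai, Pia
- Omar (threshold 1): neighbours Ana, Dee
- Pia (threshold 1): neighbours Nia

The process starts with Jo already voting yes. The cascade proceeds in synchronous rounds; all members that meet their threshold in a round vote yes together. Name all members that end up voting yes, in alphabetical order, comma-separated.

Round 1 — Jo votes yes (initial).
Round 2 — checking thresholds:
  Eli: 1 of 2 neighbours ≥ 1, votes yes.
  Nia: 1 of 3 neighbours < 3, not yet.
Round 3 — no new yes votes; cascade stops.

Eli, Jo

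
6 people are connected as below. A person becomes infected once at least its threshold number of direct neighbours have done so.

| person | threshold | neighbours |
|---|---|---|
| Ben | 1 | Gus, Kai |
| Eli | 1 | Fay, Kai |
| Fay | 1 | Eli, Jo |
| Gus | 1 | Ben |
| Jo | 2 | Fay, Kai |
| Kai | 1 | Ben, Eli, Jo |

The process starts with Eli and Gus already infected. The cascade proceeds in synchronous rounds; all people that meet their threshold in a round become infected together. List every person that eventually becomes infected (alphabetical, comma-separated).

Round 1 — Eli, Gus become infected (initial).
Round 2 — checking thresholds:
  Ben: 1 of 2 neighbours ≥ 1, becomes infected.
  Fay: 1 of 2 neighbours ≥ 1, becomes infected.
  Kai: 1 of 3 neighbours ≥ 1, becomes infected.
Round 3 — checking thresholds:
  Jo: 2 of 2 neighbours ≥ 2, becomes infected.
Round 4 — no new infections; cascade stops.

Ben, Eli, Fay, Gus, Jo, Kai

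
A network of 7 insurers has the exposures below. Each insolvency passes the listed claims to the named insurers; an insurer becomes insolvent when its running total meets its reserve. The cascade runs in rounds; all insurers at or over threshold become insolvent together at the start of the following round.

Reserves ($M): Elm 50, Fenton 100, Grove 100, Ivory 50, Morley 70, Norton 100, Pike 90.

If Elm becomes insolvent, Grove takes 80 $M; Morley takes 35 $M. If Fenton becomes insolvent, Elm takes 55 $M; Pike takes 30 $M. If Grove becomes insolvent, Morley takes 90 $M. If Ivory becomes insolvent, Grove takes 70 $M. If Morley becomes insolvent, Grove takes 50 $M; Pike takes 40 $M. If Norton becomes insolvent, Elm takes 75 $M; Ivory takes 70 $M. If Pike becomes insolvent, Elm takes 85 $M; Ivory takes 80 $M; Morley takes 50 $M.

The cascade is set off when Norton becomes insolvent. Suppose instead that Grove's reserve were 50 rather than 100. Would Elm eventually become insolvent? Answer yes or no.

With Grove's reserve at 50:
Round 1 — Norton becomes insolvent (initial).
  Elm: +75 → 75 ≥ 50
  Ivory: +70 → 70 ≥ 50
Round 2 — Elm, Ivory become insolvent.
  Grove: +80+70 → 150 ≥ 50
  Morley: +35 → 35 < 70
Round 3 — Grove becomes insolvent.
  Morley: +90 → 125 ≥ 70
Round 4 — Morley becomes insolvent.
  Pike: +40 → 40 < 90
No further insolvencies.

yes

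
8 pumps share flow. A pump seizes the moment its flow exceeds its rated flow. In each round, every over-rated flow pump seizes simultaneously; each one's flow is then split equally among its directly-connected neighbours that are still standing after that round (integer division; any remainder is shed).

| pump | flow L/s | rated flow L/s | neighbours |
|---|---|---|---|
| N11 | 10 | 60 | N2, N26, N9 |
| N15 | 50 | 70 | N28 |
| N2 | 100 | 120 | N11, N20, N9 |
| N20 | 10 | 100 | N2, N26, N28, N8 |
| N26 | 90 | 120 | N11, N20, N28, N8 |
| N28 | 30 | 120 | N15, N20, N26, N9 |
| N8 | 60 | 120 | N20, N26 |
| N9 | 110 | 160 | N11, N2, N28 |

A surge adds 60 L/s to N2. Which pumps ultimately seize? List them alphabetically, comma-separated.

Round 1 — N2 at 160 > 120. N2 seizes.
  N2 sheds 160 L/s to N11, N20, N9: 53 each (1 lost).
    N11: 10+53 = 63 > 60
    N20: 10+53 = 63 ≤ 100
    N9: 110+53 = 163 > 160
Round 2 — N11, N9 seize.
  N11 sheds 63 L/s to N26: 63 each.
    N26: 90+63 = 153 > 120
  N9 sheds 163 L/s to N28: 163 each.
    N28: 30+163 = 193 > 120
Round 3 — N26, N28 seize.
  N26 sheds 153 L/s to N20, N8: 76 each (1 lost).
    N20: 63+76 = 139 > 100
    N8: 60+76 = 136 > 120
  N28 sheds 193 L/s to N15, N20: 96 each (1 lost).
    N15: 50+96 = 146 > 70
    N20: 139+96 = 235 > 100
Round 4 — N15, N20, N8 seize.
  N15 sheds 146 L/s: no online neighbours, lost.
  N20 sheds 235 L/s: no online neighbours, lost.
  N8 sheds 136 L/s: no online neighbours, lost.
No further seizures.

N11, N15, N2, N20, N26, N28, N8, N9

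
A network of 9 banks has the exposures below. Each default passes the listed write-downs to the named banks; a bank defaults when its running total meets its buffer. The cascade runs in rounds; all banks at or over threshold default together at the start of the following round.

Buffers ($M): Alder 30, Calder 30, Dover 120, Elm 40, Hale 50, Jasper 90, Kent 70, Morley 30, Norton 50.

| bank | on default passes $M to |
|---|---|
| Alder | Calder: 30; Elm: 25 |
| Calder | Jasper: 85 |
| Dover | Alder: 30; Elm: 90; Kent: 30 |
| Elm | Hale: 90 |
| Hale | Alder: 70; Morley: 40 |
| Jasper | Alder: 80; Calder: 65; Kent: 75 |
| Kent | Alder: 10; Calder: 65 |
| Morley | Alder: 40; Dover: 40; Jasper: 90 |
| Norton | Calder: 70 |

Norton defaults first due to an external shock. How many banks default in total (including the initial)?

Round 1 — Norton defaults (initial).
  Calder: +70 → 70 ≥ 30
Round 2 — Calder defaults.
  Jasper: +85 → 85 < 90
No further defaults.

2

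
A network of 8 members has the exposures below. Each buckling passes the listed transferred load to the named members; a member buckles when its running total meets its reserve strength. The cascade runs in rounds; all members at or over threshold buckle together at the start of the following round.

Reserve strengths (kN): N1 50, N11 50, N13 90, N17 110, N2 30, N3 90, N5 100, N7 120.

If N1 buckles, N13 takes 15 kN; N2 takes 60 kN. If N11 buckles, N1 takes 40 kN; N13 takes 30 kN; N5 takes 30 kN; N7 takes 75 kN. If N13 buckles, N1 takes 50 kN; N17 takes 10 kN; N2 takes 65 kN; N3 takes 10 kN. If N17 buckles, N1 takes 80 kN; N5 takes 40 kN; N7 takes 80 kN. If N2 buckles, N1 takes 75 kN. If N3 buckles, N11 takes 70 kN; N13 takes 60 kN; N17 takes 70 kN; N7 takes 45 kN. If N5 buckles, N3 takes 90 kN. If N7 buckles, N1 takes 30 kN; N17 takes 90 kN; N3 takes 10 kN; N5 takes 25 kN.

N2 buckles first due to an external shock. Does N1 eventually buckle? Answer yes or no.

yes

Round 1 — N2 buckles (initial).
  N1: +75 → 75 ≥ 50
Round 2 — N1 buckles.
  N13: +15 → 15 < 90
No further bucklings.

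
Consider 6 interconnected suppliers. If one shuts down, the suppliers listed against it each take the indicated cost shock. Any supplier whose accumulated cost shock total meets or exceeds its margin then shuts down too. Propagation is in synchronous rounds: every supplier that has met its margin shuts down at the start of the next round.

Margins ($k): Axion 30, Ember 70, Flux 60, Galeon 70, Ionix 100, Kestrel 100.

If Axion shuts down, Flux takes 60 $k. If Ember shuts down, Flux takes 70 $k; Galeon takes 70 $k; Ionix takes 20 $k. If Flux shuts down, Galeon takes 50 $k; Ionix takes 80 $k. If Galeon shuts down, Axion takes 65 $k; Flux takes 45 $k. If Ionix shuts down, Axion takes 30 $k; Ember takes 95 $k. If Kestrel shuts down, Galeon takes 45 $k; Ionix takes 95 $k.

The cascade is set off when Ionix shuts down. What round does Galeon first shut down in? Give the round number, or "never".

3

Round 1 — Ionix shuts down (initial).
  Axion: +30 → 30 ≥ 30
  Ember: +95 → 95 ≥ 70
Round 2 — Axion, Ember shut down.
  Flux: +60+70 → 130 ≥ 60
  Galeon: +70 → 70 ≥ 70
Round 3 — Flux, Galeon shut down.
No further shutdowns.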